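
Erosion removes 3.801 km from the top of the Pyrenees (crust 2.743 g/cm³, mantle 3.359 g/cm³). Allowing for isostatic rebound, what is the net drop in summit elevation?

0.697 km

Rebound u = e ρ_c/ρ_m = 3.801 km × 2.743/3.359 = 3.104 km.
Net surface drop = e − u = 3.801 km − 3.104 km = e (ρ_m − ρ_c)/ρ_m = 0.697 km.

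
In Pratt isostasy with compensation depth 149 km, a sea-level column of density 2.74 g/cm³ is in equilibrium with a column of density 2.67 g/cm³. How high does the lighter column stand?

ρ_ref D = ρ (D + h) → h = D (ρ_ref − ρ)/ρ.
h = 149 km × (2.74 − 2.67)/2.67 = 3.91 km.

3.91 km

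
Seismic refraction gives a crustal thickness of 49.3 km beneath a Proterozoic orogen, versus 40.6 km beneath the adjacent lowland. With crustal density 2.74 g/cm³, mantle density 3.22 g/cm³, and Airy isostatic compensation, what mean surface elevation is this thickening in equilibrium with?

Excess crust Δ = 49.3 km − 40.6 km = 8.7 km, split between elevation h and root r with h + r = Δ.
Airy balance ρ_c h = (ρ_m − ρ_c) r gives r = h ρ_c/(ρ_m − ρ_c), so h (1 + ρ_c/(ρ_m − ρ_c)) = Δ, i.e. h = Δ (ρ_m − ρ_c)/ρ_m.
h = 8.7 km × 0.48/3.22 = 1.3 km.

1.3 km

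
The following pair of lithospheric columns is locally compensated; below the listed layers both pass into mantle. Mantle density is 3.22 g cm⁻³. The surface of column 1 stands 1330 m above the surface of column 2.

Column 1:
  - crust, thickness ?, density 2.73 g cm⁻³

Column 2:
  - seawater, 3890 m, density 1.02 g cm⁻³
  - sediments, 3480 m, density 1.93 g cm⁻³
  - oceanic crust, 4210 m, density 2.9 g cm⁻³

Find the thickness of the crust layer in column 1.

Take the compensation level at the base of the deeper column (depth z_c below the surface of column 1) and equate Σ ρ_i t_i down to z_c; mantle fills any gap and the z_c terms cancel.
Column 1: x×2.73 + (z_c − 0 − x)×3.22
Column 2: 1330×0 + 3890×1.02 + 3480×1.93 + 4210×2.9 + (z_c − 1330 − 11580)×3.22
The z_c×3.22 term appears on both sides and cancels. Collect the known terms of each column as K = Σ(ρt)_known − 3.22 × (depth of known layers): K_1 = 0 − 3.22×0 = 0; K_2 = 22893.2 − 3.22×(1330 + 11580) = −18677.
Balance: K_1 − x×(3.22 − 2.73) = K_2, so x = (K_1 − K_2)/(3.22 − 2.73) = 18677/0.49 = 38100 m.

38100 m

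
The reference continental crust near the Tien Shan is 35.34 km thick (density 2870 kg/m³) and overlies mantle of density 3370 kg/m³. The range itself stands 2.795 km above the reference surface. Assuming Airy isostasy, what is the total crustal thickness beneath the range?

54.2 km

Root depth r = h ρ_c / (ρ_m − ρ_c) = 2.795 km × 2870 / 500 = 16.04 km.
Total thickness = T + h + r = 35.34 km + 2.795 km + 16.04 km = 54.2 km.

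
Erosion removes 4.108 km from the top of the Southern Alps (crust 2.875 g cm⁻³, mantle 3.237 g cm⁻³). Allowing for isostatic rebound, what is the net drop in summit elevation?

Rebound u = e ρ_c/ρ_m = 4.108 km × 2.875/3.237 = 3.649 km.
Net surface drop = e − u = 4.108 km − 3.649 km = e (ρ_m − ρ_c)/ρ_m = 0.459 km.

0.459 km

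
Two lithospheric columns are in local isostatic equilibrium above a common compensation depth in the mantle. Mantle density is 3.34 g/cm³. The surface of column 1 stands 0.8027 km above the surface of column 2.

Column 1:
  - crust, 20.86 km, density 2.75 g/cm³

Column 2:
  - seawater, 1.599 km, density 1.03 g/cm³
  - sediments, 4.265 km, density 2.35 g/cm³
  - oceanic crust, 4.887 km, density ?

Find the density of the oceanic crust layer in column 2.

Take the compensation level at the base of the deeper column (depth z_c below the surface of column 1) and equate Σ ρ_i t_i down to z_c; mantle fills any gap and the z_c terms cancel.
Column 1: 20.86×2.75 + (z_c − 20.86)×3.34
Column 2: 0.8027×0 + 1.599×1.03 + 4.265×2.35 + 4.887×ρ + (z_c − 0.8027 − 10.751)×3.34
The z_c×3.34 term appears on both sides and cancels. Collect the known terms of each column as K = Σ(ρt)_known − 3.34 × (depth of known layers): K_1 = 57.365 − 3.34×20.86 = −12.3074; K_2 = 11.66972 − 3.34×(0.8027 + 10.751) = −26.919638.
Balance: K_1 = K_2 + 4.887×ρ, so ρ = (K_1 − K_2)/4.887 = 14.6122/4.887 = 2.99 g/cm³.

2.99 g/cm³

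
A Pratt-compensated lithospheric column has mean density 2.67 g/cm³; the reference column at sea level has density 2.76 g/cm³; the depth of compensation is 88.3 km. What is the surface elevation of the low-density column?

2.98 km

ρ_ref D = ρ (D + h) → h = D (ρ_ref − ρ)/ρ.
h = 88.3 km × (2.76 − 2.67)/2.67 = 2.98 km.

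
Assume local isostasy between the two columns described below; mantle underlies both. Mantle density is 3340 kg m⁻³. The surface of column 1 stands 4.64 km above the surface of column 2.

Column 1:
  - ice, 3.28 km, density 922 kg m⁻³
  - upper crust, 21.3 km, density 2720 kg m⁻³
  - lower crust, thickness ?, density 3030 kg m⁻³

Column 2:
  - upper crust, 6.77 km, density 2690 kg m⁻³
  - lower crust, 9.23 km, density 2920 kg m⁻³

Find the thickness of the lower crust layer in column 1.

8.51 km

Take the compensation level at the base of the deeper column (depth z_c below the surface of column 1) and equate Σ ρ_i t_i down to z_c; mantle fills any gap and the z_c terms cancel.
Column 1: 3.28×922 + 21.3×2720 + x×3030 + (z_c − 24.58 − x)×3340
Column 2: 4.64×0 + 6.77×2690 + 9.23×2920 + (z_c − 4.64 − 16)×3340
The z_c×3340 term appears on both sides and cancels. Collect the known terms of each column as K = Σ(ρt)_known − 3340 × (depth of known layers): K_1 = 60960.16 − 3340×24.58 = −21137.04; K_2 = 45162.9 − 3340×(4.64 + 16) = −23774.7.
Balance: K_1 − x×(3340 − 3030) = K_2, so x = (K_1 − K_2)/(3340 − 3030) = 2637.66/310 = 8.51 km.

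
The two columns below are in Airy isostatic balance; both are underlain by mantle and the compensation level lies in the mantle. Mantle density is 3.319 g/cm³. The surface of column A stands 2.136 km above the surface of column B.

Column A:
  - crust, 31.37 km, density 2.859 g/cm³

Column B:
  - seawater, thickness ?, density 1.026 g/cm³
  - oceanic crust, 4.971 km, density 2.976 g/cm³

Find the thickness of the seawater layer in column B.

Take the compensation level at the base of the deeper column (depth z_c below the surface of column A) and equate Σ ρ_i t_i down to z_c; mantle fills any gap and the z_c terms cancel.
Column A: 31.37×2.859 + (z_c − 31.37)×3.319
Column B: 2.136×0 + x×1.026 + 4.971×2.976 + (z_c − 2.136 − 4.971 − x)×3.319
The z_c×3.319 term appears on both sides and cancels. Collect the known terms of each column as K = Σ(ρt)_known − 3.319 × (depth of known layers): K_A = 89.68683 − 3.319×31.37 = −14.4302; K_B = 14.793696 − 3.319×(2.136 + 4.971) = −8.794437.
Balance: K_A = K_B − x×(3.319 − 1.026), so x = (K_B − K_A)/(3.319 − 1.026) = 5.63576/2.293 = 2.46 km.

2.46 km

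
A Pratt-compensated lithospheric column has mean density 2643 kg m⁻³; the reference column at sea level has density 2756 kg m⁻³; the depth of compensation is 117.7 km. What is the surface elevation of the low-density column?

ρ_ref D = ρ (D + h) → h = D (ρ_ref − ρ)/ρ.
h = 117.7 km × (2756 − 2643)/2643 = 5.03 km.

5.03 km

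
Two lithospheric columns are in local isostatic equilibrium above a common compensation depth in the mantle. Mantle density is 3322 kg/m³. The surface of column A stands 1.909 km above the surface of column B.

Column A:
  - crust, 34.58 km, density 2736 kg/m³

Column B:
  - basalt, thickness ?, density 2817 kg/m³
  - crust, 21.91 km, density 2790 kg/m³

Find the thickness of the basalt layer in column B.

Take the compensation level at the base of the deeper column (depth z_c below the surface of column A) and equate Σ ρ_i t_i down to z_c; mantle fills any gap and the z_c terms cancel.
Column A: 34.58×2736 + (z_c − 34.58)×3322
Column B: 1.909×0 + x×2817 + 21.91×2790 + (z_c − 1.909 − 21.91 − x)×3322
The z_c×3322 term appears on both sides and cancels. Collect the known terms of each column as K = Σ(ρt)_known − 3322 × (depth of known layers): K_A = 94610.88 − 3322×34.58 = −20263.88; K_B = 61128.9 − 3322×(1.909 + 21.91) = −17997.818.
Balance: K_A = K_B − x×(3322 − 2817), so x = (K_B − K_A)/(3322 − 2817) = 2266.06/505 = 4.49 km.

4.49 km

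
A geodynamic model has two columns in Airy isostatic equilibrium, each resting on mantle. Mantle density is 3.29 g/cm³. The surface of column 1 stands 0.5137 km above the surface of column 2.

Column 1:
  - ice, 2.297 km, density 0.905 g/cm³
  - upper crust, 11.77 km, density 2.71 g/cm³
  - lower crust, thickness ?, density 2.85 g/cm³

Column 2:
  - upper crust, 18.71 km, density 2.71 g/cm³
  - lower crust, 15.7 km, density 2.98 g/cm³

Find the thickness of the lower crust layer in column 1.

Take the compensation level at the base of the deeper column (depth z_c below the surface of column 1) and equate Σ ρ_i t_i down to z_c; mantle fills any gap and the z_c terms cancel.
Column 1: 2.297×0.905 + 11.77×2.71 + x×2.85 + (z_c − 14.067 − x)×3.29
Column 2: 0.5137×0 + 18.71×2.71 + 15.7×2.98 + (z_c − 0.5137 − 34.41)×3.29
The z_c×3.29 term appears on both sides and cancels. Collect the known terms of each column as K = Σ(ρt)_known − 3.29 × (depth of known layers): K_1 = 33.975485 − 3.29×14.067 = −12.304945; K_2 = 97.4901 − 3.29×(0.5137 + 34.41) = −17.408873.
Balance: K_1 − x×(3.29 − 2.85) = K_2, so x = (K_1 − K_2)/(3.29 − 2.85) = 5.10393/0.44 = 11.6 km.

11.6 km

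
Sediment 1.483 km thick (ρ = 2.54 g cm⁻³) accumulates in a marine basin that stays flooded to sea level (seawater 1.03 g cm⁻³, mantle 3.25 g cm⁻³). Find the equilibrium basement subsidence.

Submarine loading: the sediment displaces seawater, and the subsidence is in turn flooded, so s (ρ_m − ρ_w) = t (ρ_sed − ρ_w).
s = 1.483 km × (2.54 − 1.03) / (3.25 − 1.03) = 1.01 km.

1.01 km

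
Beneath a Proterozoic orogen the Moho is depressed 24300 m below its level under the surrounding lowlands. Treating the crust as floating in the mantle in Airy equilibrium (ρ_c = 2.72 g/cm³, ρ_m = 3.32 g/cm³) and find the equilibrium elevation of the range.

Balancing pressure at the compensation depth: ρ_c h = (ρ_m − ρ_c) r.
h = r (ρ_m − ρ_c) / ρ_c = 24300 m × (3.32 − 2.72) / 2.72 = 5360 m.

5360 m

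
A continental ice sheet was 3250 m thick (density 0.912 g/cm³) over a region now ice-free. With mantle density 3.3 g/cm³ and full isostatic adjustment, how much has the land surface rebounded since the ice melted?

898 m

Removing the load lets mantle flow back in; uplift u satisfies ρ_ice t = ρ_m u.
u = t ρ_ice/ρ_m = 3250 m × 0.912/3.3 = 898 m.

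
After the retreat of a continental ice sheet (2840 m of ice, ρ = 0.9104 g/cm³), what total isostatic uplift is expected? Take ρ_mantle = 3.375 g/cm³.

Removing the load lets mantle flow back in; uplift u satisfies ρ_ice t = ρ_m u.
u = t ρ_ice/ρ_m = 2840 m × 0.9104/3.375 = 766 m.

766 m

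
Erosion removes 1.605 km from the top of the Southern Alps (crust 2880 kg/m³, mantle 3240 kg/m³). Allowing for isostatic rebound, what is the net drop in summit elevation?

Rebound u = e ρ_c/ρ_m = 1.605 km × 2880/3240 = 1.427 km.
Net surface drop = e − u = 1.605 km − 1.427 km = e (ρ_m − ρ_c)/ρ_m = 0.178 km.

0.178 km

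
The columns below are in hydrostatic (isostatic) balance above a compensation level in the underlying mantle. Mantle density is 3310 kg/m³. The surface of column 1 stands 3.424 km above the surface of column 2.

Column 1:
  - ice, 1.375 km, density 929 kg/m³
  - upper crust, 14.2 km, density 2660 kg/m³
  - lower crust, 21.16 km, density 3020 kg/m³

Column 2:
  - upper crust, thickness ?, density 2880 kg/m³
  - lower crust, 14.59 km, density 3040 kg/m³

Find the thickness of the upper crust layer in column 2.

Take the compensation level at the base of the deeper column (depth z_c below the surface of column 1) and equate Σ ρ_i t_i down to z_c; mantle fills any gap and the z_c terms cancel.
Column 1: 1.375×929 + 14.2×2660 + 21.16×3020 + (z_c − 36.735)×3310
Column 2: 3.424×0 + x×2880 + 14.59×3040 + (z_c − 3.424 − 14.59 − x)×3310
The z_c×3310 term appears on both sides and cancels. Collect the known terms of each column as K = Σ(ρt)_known − 3310 × (depth of known layers): K_1 = 102952.575 − 3310×36.735 = −18640.275; K_2 = 44353.6 − 3310×(3.424 + 14.59) = −15272.74.
Balance: K_1 = K_2 − x×(3310 − 2880), so x = (K_2 − K_1)/(3310 − 2880) = 3367.53/430 = 7.83 km.

7.83 km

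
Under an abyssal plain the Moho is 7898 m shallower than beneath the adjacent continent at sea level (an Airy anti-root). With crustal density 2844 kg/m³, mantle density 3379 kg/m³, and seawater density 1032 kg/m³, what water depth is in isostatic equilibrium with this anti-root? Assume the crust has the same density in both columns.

2330 m

Replacing a thickness d of crust by seawater at the top must be balanced by replacing crust with mantle at the base: d (ρ_c − ρ_w) = a (ρ_m − ρ_c).
d = a (ρ_m − ρ_c)/(ρ_c − ρ_w) = 7898 m × 535/1812 = 2330 m.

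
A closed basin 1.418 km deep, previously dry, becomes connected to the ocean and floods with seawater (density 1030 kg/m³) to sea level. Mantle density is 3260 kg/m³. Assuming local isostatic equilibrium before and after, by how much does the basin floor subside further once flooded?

After flooding the water column is d + s deep. Its weight must equal the weight of mantle displaced by the extra subsidence s: (d + s) ρ_w = s ρ_m.
s = d ρ_w / (ρ_m − ρ_w) = 1.418 km × 1030/(3260 − 1030) = 0.655 km.

0.655 km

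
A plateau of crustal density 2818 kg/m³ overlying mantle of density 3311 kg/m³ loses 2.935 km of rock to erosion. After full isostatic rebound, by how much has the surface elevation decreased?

Rebound u = e ρ_c/ρ_m = 2.935 km × 2818/3311 = 2.498 km.
Net surface drop = e − u = 2.935 km − 2.498 km = e (ρ_m − ρ_c)/ρ_m = 0.437 km.

0.437 km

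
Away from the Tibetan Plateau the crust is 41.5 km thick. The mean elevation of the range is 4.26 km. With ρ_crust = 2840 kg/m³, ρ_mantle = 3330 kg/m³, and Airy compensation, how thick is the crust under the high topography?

70.5 km

Root depth r = h ρ_c / (ρ_m − ρ_c) = 4.26 km × 2840 / 490 = 24.69 km.
Total thickness = T + h + r = 41.5 km + 4.26 km + 24.69 km = 70.5 km.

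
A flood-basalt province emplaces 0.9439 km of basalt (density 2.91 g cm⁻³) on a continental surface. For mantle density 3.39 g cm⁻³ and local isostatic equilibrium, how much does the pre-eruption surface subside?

Subaerial loading: s = t ρ_load / ρ_m.
s = 0.9439 km × 2.91/3.39 = 0.81 km.

0.81 km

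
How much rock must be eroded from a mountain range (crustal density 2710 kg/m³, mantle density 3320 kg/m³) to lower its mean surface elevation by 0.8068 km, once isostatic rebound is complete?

4.39 km

Net drop Δ = e − u = e − e ρ_c/ρ_m = e (ρ_m − ρ_c)/ρ_m.
e = Δ ρ_m/(ρ_m − ρ_c) = 0.8068 km × 3320/610 = 4.39 km.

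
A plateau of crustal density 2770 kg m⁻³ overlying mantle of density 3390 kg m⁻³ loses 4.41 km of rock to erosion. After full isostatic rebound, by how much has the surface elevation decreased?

0.807 km

Rebound u = e ρ_c/ρ_m = 4.41 km × 2770/3390 = 3.603 km.
Net surface drop = e − u = 4.41 km − 3.603 km = e (ρ_m − ρ_c)/ρ_m = 0.807 km.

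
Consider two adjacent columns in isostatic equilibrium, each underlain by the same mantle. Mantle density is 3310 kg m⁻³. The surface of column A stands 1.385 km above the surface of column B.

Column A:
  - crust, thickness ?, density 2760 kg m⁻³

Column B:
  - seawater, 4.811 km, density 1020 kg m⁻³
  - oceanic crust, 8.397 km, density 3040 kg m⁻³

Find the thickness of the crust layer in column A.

Take the compensation level at the base of the deeper column (depth z_c below the surface of column A) and equate Σ ρ_i t_i down to z_c; mantle fills any gap and the z_c terms cancel.
Column A: x×2760 + (z_c − 0 − x)×3310
Column B: 1.385×0 + 4.811×1020 + 8.397×3040 + (z_c − 1.385 − 13.208)×3310
The z_c×3310 term appears on both sides and cancels. Collect the known terms of each column as K = Σ(ρt)_known − 3310 × (depth of known layers): K_A = 0 − 3310×0 = 0; K_B = 30434.1 − 3310×(1.385 + 13.208) = −17868.73.
Balance: K_A − x×(3310 − 2760) = K_B, so x = (K_A − K_B)/(3310 − 2760) = 17868.7/550 = 32.5 km.

32.5 km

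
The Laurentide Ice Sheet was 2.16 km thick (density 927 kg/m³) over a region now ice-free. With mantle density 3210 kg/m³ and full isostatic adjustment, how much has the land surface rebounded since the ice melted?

0.624 km

Removing the load lets mantle flow back in; uplift u satisfies ρ_ice t = ρ_m u.
u = t ρ_ice/ρ_m = 2.16 km × 927/3210 = 0.624 km.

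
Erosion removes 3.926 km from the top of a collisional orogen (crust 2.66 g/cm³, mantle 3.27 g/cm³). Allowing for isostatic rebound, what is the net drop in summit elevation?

Rebound u = e ρ_c/ρ_m = 3.926 km × 2.66/3.27 = 3.194 km.
Net surface drop = e − u = 3.926 km − 3.194 km = e (ρ_m − ρ_c)/ρ_m = 0.732 km.

0.732 km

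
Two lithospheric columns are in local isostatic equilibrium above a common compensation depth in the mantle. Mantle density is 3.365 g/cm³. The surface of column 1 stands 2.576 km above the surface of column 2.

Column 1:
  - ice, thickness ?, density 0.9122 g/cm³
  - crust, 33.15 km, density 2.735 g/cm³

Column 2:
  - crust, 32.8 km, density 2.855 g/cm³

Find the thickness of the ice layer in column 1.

1.84 km

Take the compensation level at the base of the deeper column (depth z_c below the surface of column 1) and equate Σ ρ_i t_i down to z_c; mantle fills any gap and the z_c terms cancel.
Column 1: x×0.9122 + 33.15×2.735 + (z_c − 33.15 − x)×3.365
Column 2: 2.576×0 + 32.8×2.855 + (z_c − 2.576 − 32.8)×3.365
The z_c×3.365 term appears on both sides and cancels. Collect the known terms of each column as K = Σ(ρt)_known − 3.365 × (depth of known layers): K_1 = 90.66525 − 3.365×33.15 = −20.8845; K_2 = 93.644 − 3.365×(2.576 + 32.8) = −25.39624.
Balance: K_1 − x×(3.365 − 0.9122) = K_2, so x = (K_1 − K_2)/(3.365 − 0.9122) = 4.51174/2.4528 = 1.84 km.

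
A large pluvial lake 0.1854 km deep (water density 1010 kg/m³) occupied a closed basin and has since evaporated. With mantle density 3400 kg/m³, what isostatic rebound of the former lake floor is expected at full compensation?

u = d ρ_w/ρ_m = 0.1854 km × 1010/3400 = 0.0551 km.

0.0551 km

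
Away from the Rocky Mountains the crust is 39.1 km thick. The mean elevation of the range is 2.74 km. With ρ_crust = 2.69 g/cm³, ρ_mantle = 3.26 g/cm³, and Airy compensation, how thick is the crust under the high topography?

Root depth r = h ρ_c / (ρ_m − ρ_c) = 2.74 km × 2.69 / 0.57 = 12.93 km.
Total thickness = T + h + r = 39.1 km + 2.74 km + 12.93 km = 54.8 km.

54.8 km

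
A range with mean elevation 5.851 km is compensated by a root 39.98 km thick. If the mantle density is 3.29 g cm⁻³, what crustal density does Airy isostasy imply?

ρ_c h = (ρ_m − ρ_c) r → ρ_c (h + r) = ρ_m r → ρ_c = ρ_m r / (h + r).
ρ_c = 3.29 × 39.98 km / (5.851 km + 39.98 km) = 2.87 g cm⁻³.

2.87 g cm⁻³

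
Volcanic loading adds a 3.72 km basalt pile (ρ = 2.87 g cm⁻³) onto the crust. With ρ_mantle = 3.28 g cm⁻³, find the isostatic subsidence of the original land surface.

3.25 km

Subaerial loading: s = t ρ_load / ρ_m.
s = 3.72 km × 2.87/3.28 = 3.25 km.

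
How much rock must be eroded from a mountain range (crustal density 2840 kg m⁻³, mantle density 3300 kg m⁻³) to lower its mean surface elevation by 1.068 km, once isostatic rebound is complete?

Net drop Δ = e − u = e − e ρ_c/ρ_m = e (ρ_m − ρ_c)/ρ_m.
e = Δ ρ_m/(ρ_m − ρ_c) = 1.068 km × 3300/460 = 7.66 km.

7.66 km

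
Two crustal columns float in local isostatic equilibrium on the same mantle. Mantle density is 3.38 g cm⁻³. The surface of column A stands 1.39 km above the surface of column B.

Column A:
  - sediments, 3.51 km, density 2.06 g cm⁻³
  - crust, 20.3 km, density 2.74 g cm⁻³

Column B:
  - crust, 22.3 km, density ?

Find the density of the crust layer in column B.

2.8 g cm⁻³

Take the compensation level at the base of the deeper column (depth z_c below the surface of column A) and equate Σ ρ_i t_i down to z_c; mantle fills any gap and the z_c terms cancel.
Column A: 3.51×2.06 + 20.3×2.74 + (z_c − 23.81)×3.38
Column B: 1.39×0 + 22.3×ρ + (z_c − 1.39 − 22.3)×3.38
The z_c×3.38 term appears on both sides and cancels. Collect the known terms of each column as K = Σ(ρt)_known − 3.38 × (depth of known layers): K_A = 62.8526 − 3.38×23.81 = −17.6252; K_B = 0 − 3.38×(1.39 + 22.3) = −80.0722.
Balance: K_A = K_B + 22.3×ρ, so ρ = (K_A − K_B)/22.3 = 62.447/22.3 = 2.8 g cm⁻³.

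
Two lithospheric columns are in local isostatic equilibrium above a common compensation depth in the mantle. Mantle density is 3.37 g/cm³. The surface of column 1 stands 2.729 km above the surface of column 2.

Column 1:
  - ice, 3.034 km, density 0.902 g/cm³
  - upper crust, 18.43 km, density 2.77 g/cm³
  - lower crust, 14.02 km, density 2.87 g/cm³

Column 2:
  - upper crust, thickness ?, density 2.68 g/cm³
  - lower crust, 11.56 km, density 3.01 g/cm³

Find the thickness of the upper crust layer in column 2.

Take the compensation level at the base of the deeper column (depth z_c below the surface of column 1) and equate Σ ρ_i t_i down to z_c; mantle fills any gap and the z_c terms cancel.
Column 1: 3.034×0.902 + 18.43×2.77 + 14.02×2.87 + (z_c − 35.484)×3.37
Column 2: 2.729×0 + x×2.68 + 11.56×3.01 + (z_c − 2.729 − 11.56 − x)×3.37
The z_c×3.37 term appears on both sides and cancels. Collect the known terms of each column as K = Σ(ρt)_known − 3.37 × (depth of known layers): K_1 = 94.025168 − 3.37×35.484 = −25.555912; K_2 = 34.7956 − 3.37×(2.729 + 11.56) = −13.35833.
Balance: K_1 = K_2 − x×(3.37 − 2.68), so x = (K_2 − K_1)/(3.37 − 2.68) = 12.1976/0.69 = 17.7 km.

17.7 km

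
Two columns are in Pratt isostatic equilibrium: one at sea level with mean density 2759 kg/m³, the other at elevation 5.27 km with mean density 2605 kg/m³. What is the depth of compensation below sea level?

ρ_ref D = ρ (D + h) → D (ρ_ref − ρ) = ρ h.
D = ρ h/(ρ_ref − ρ) = 2605 × 5.27 km/(2759 − 2605) = 89.1 km.

89.1 km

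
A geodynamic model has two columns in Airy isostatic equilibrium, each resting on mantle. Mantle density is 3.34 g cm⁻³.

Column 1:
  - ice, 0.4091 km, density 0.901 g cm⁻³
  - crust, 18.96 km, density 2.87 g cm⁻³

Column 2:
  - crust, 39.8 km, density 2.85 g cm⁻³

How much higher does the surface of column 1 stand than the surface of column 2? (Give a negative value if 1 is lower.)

For any compensation level in the mantle, the mantle terms cancel and isostasy reduces to e = (Σt_1 − Σt_2) − (Σ(ρt)_1 − Σ(ρt)_2) / ρ_m.
Σt_1 = 19.3691 km; Σt_2 = 39.8 km; Σ(ρt)_1 = 54.7837991; Σ(ρt)_2 = 113.43 (in km·g cm⁻³).
e = (19.3691 − 39.8) − (54.7837991 − 113.43) / 3.34 = −2.87 km.

−2.87 km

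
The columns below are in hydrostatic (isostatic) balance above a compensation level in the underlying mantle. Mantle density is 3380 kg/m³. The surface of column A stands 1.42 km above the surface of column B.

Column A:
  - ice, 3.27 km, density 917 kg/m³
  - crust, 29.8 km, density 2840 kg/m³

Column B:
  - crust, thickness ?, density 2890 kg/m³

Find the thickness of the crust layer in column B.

39.5 km

Take the compensation level at the base of the deeper column (depth z_c below the surface of column A) and equate Σ ρ_i t_i down to z_c; mantle fills any gap and the z_c terms cancel.
Column A: 3.27×917 + 29.8×2840 + (z_c − 33.07)×3380
Column B: 1.42×0 + x×2890 + (z_c − 1.42 − 0 − x)×3380
The z_c×3380 term appears on both sides and cancels. Collect the known terms of each column as K = Σ(ρt)_known − 3380 × (depth of known layers): K_A = 87630.59 − 3380×33.07 = −24146.01; K_B = 0 − 3380×(1.42 + 0) = −4799.6.
Balance: K_A = K_B − x×(3380 − 2890), so x = (K_B − K_A)/(3380 − 2890) = 19346.4/490 = 39.5 km.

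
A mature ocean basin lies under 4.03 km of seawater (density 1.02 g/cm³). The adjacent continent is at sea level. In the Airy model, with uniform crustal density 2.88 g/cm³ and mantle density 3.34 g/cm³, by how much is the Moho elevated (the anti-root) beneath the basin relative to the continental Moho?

16.3 km

Isostatic balance requires: replacing crust with seawater at the top is compensated by replacing crust with mantle at the base: d (ρ_c − ρ_w) = a (ρ_m − ρ_c).
a = d (ρ_c − ρ_w)/(ρ_m − ρ_c) = 4.03 km × 1.86/0.46 = 16.3 km.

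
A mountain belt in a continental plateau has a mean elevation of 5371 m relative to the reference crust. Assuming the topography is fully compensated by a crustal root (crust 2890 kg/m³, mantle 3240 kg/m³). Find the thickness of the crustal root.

44300 m

In Airy isostatic equilibrium: the weight of the topography is balanced by the buoyancy of the root, ρ_c h = (ρ_m − ρ_c) r.
r = h · ρ_c / (ρ_m − ρ_c) = 5371 m × 2890 / (3240 − 2890) = 44300 m.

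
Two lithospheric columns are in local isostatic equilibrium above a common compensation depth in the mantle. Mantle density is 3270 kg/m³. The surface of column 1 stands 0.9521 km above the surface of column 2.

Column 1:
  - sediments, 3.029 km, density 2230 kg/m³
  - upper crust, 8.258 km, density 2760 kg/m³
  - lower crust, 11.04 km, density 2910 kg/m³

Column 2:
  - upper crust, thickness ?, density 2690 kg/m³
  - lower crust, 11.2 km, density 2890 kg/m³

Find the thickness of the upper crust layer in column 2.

6.84 km

Take the compensation level at the base of the deeper column (depth z_c below the surface of column 1) and equate Σ ρ_i t_i down to z_c; mantle fills any gap and the z_c terms cancel.
Column 1: 3.029×2230 + 8.258×2760 + 11.04×2910 + (z_c − 22.327)×3270
Column 2: 0.9521×0 + x×2690 + 11.2×2890 + (z_c − 0.9521 − 11.2 − x)×3270
The z_c×3270 term appears on both sides and cancels. Collect the known terms of each column as K = Σ(ρt)_known − 3270 × (depth of known layers): K_1 = 61673.15 − 3270×22.327 = −11336.14; K_2 = 32368 − 3270×(0.9521 + 11.2) = −7369.367.
Balance: K_1 = K_2 − x×(3270 − 2690), so x = (K_2 − K_1)/(3270 − 2690) = 3966.77/580 = 6.84 km.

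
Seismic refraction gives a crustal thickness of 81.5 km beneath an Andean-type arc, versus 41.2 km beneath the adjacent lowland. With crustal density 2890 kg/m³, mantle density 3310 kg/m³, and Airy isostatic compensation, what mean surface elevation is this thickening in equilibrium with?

5.11 km

Excess crust Δ = 81.5 km − 41.2 km = 40.3 km, split between elevation h and root r with h + r = Δ.
Airy balance ρ_c h = (ρ_m − ρ_c) r gives r = h ρ_c/(ρ_m − ρ_c), so h (1 + ρ_c/(ρ_m − ρ_c)) = Δ, i.e. h = Δ (ρ_m − ρ_c)/ρ_m.
h = 40.3 km × 420/3310 = 5.11 km.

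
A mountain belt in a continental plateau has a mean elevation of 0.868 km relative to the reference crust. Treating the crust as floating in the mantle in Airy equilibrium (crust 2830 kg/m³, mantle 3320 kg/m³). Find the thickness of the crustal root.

Equating mass per unit area of the two columns: the weight of the topography is balanced by the buoyancy of the root, ρ_c h = (ρ_m − ρ_c) r.
r = h · ρ_c / (ρ_m − ρ_c) = 0.868 km × 2830 / (3320 − 2830) = 5.01 km.

5.01 km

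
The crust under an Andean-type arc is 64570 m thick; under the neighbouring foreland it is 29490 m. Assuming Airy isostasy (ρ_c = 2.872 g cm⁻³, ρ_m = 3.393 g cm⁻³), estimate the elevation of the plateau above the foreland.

Excess crust Δ = 64570 m − 29490 m = 35080 m, split between elevation h and root r with h + r = Δ.
Airy balance ρ_c h = (ρ_m − ρ_c) r gives r = h ρ_c/(ρ_m − ρ_c), so h (1 + ρ_c/(ρ_m − ρ_c)) = Δ, i.e. h = Δ (ρ_m − ρ_c)/ρ_m.
h = 35080 m × 0.521/3.393 = 5390 m.

5390 m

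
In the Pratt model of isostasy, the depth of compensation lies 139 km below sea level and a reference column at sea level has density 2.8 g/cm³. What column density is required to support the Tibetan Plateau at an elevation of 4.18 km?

2.72 g/cm³

Pratt balance: ρ_ref D = ρ (D + h).
ρ = ρ_ref D/(D + h) = 2.8 × 139 km/(139 km + 4.18 km) = 2.72 g/cm³.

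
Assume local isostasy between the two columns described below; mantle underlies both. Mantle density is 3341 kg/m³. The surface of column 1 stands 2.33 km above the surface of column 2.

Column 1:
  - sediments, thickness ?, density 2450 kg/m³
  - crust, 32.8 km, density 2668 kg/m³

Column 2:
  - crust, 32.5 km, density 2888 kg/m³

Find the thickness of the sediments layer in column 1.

0.486 km

Take the compensation level at the base of the deeper column (depth z_c below the surface of column 1) and equate Σ ρ_i t_i down to z_c; mantle fills any gap and the z_c terms cancel.
Column 1: x×2450 + 32.8×2668 + (z_c − 32.8 − x)×3341
Column 2: 2.33×0 + 32.5×2888 + (z_c − 2.33 − 32.5)×3341
The z_c×3341 term appears on both sides and cancels. Collect the known terms of each column as K = Σ(ρt)_known − 3341 × (depth of known layers): K_1 = 87510.4 − 3341×32.8 = −22074.4; K_2 = 93860 − 3341×(2.33 + 32.5) = −22507.03.
Balance: K_1 − x×(3341 − 2450) = K_2, so x = (K_1 − K_2)/(3341 − 2450) = 432.63/891 = 0.486 km.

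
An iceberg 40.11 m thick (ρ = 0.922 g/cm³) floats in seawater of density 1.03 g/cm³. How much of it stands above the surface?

4.21 m

Floating equilibrium: submerged depth d = t ρ_obj/ρ_fluid = 40.11 m × 0.922/1.03 = 35.9 m.
Freeboard = t − d = 40.11 m − 35.9 m = 4.21 m.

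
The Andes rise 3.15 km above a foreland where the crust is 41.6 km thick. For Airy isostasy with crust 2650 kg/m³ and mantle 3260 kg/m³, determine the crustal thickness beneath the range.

Root depth r = h ρ_c / (ρ_m − ρ_c) = 3.15 km × 2650 / 610 = 13.68 km.
Total thickness = T + h + r = 41.6 km + 3.15 km + 13.68 km = 58.4 km.

58.4 km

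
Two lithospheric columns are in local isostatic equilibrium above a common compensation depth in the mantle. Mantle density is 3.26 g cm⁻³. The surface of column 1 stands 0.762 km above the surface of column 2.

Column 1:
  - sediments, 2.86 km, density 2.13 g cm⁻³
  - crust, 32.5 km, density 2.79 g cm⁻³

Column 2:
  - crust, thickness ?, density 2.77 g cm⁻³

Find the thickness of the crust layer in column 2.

Take the compensation level at the base of the deeper column (depth z_c below the surface of column 1) and equate Σ ρ_i t_i down to z_c; mantle fills any gap and the z_c terms cancel.
Column 1: 2.86×2.13 + 32.5×2.79 + (z_c − 35.36)×3.26
Column 2: 0.762×0 + x×2.77 + (z_c − 0.762 − 0 − x)×3.26
The z_c×3.26 term appears on both sides and cancels. Collect the known terms of each column as K = Σ(ρt)_known − 3.26 × (depth of known layers): K_1 = 96.7668 − 3.26×35.36 = −18.5068; K_2 = 0 − 3.26×(0.762 + 0) = −2.48412.
Balance: K_1 = K_2 − x×(3.26 − 2.77), so x = (K_2 − K_1)/(3.26 − 2.77) = 16.0227/0.49 = 32.7 km.

32.7 km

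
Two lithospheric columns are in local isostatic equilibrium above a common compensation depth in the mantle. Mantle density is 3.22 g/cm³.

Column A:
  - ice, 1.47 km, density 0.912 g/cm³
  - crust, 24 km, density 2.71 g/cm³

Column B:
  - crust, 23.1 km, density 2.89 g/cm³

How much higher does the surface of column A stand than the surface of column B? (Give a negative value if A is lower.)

For any compensation level in the mantle, the mantle terms cancel and isostasy reduces to e = (Σt_A − Σt_B) − (Σ(ρt)_A − Σ(ρt)_B) / ρ_m.
Σt_A = 25.47 km; Σt_B = 23.1 km; Σ(ρt)_A = 66.38064; Σ(ρt)_B = 66.759 (in km·g/cm³).
e = (25.47 − 23.1) − (66.38064 − 66.759) / 3.22 = 2.49 km.

2.49 km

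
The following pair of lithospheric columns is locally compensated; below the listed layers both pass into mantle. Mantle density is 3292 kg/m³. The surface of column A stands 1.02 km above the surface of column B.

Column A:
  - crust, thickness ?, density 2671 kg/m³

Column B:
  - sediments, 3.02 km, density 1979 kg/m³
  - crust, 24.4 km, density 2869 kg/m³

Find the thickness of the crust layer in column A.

Take the compensation level at the base of the deeper column (depth z_c below the surface of column A) and equate Σ ρ_i t_i down to z_c; mantle fills any gap and the z_c terms cancel.
Column A: x×2671 + (z_c − 0 − x)×3292
Column B: 1.02×0 + 3.02×1979 + 24.4×2869 + (z_c − 1.02 − 27.42)×3292
The z_c×3292 term appears on both sides and cancels. Collect the known terms of each column as K = Σ(ρt)_known − 3292 × (depth of known layers): K_A = 0 − 3292×0 = 0; K_B = 75980.18 − 3292×(1.02 + 27.42) = −17644.3.
Balance: K_A − x×(3292 − 2671) = K_B, so x = (K_A − K_B)/(3292 − 2671) = 17644.3/621 = 28.4 km.

28.4 km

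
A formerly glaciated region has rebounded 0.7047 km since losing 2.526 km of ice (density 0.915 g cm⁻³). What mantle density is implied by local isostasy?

ρ_m = ρ_ice t / u = 0.915 × 2.526 km/0.7047 km = 3.28 g cm⁻³.

3.28 g cm⁻³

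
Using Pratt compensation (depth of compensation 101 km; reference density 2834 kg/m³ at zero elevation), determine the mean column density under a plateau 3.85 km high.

Pratt balance: ρ_ref D = ρ (D + h).
ρ = ρ_ref D/(D + h) = 2834 × 101 km/(101 km + 3.85 km) = 2730 kg/m³.

2730 kg/m³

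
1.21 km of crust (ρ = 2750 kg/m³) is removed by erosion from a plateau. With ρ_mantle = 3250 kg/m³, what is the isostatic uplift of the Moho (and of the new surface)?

Unloading: uplift u = e ρ_c/ρ_m = 1.21 km × 2750/3250 = 1.02 km.

1.02 km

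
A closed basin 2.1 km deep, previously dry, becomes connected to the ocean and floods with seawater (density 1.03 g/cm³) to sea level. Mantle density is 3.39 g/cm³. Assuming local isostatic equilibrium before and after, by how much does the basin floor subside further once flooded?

After flooding the water column is d + s deep. Its weight must equal the weight of mantle displaced by the extra subsidence s: (d + s) ρ_w = s ρ_m.
s = d ρ_w / (ρ_m − ρ_w) = 2.1 km × 1.03/(3.39 − 1.03) = 0.917 km.

0.917 km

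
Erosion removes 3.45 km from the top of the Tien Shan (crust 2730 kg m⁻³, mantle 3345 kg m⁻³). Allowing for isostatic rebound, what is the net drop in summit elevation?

0.634 km

Rebound u = e ρ_c/ρ_m = 3.45 km × 2730/3345 = 2.816 km.
Net surface drop = e − u = 3.45 km − 2.816 km = e (ρ_m − ρ_c)/ρ_m = 0.634 km.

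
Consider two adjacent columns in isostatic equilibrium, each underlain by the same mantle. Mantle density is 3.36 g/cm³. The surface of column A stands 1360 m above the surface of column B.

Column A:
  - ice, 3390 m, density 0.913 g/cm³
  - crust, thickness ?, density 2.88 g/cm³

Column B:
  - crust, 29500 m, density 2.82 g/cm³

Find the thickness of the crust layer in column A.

Take the compensation level at the base of the deeper column (depth z_c below the surface of column A) and equate Σ ρ_i t_i down to z_c; mantle fills any gap and the z_c terms cancel.
Column A: 3390×0.913 + x×2.88 + (z_c − 3390 − x)×3.36
Column B: 1360×0 + 29500×2.82 + (z_c − 1360 − 29500)×3.36
The z_c×3.36 term appears on both sides and cancels. Collect the known terms of each column as K = Σ(ρt)_known − 3.36 × (depth of known layers): K_A = 3095.07 − 3.36×3390 = −8295.33; K_B = 83190 − 3.36×(1360 + 29500) = −20499.6.
Balance: K_A − x×(3.36 − 2.88) = K_B, so x = (K_A − K_B)/(3.36 − 2.88) = 12204.3/0.48 = 25400 m.

25400 m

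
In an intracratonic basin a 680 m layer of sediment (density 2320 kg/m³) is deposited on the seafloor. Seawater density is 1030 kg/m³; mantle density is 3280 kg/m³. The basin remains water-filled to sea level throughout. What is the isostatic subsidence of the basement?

390 m

Submarine loading: the sediment displaces seawater, and the subsidence is in turn flooded, so s (ρ_m − ρ_w) = t (ρ_sed − ρ_w).
s = 680 m × (2320 − 1030) / (3280 − 1030) = 390 m.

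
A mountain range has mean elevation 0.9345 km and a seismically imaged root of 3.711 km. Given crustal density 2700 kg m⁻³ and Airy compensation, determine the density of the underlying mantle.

Airy balance: ρ_c h = (ρ_m − ρ_c) r → ρ_m = ρ_c (1 + h/r).
ρ_m = 2700 × (1 + 0.9345 km/3.711 km) = 3380 kg m⁻³.

3380 kg m⁻³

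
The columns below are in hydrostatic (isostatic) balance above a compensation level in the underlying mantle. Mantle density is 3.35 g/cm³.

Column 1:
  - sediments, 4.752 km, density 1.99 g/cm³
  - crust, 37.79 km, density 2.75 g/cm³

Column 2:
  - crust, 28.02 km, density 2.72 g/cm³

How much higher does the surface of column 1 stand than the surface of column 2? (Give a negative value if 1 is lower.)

3.43 km

For any compensation level in the mantle, the mantle terms cancel and isostasy reduces to e = (Σt_1 − Σt_2) − (Σ(ρt)_1 − Σ(ρt)_2) / ρ_m.
Σt_1 = 42.542 km; Σt_2 = 28.02 km; Σ(ρt)_1 = 113.37898; Σ(ρt)_2 = 76.2144 (in km·g/cm³).
e = (42.542 − 28.02) − (113.37898 − 76.2144) / 3.35 = 3.43 km.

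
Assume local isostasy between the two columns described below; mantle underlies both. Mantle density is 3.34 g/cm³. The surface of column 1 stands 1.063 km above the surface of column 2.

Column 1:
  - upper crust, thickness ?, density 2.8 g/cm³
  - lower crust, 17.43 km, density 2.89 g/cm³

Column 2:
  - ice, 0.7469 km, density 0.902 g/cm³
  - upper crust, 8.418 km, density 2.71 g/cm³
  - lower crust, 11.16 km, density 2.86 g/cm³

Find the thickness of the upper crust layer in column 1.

15.2 km

Take the compensation level at the base of the deeper column (depth z_c below the surface of column 1) and equate Σ ρ_i t_i down to z_c; mantle fills any gap and the z_c terms cancel.
Column 1: x×2.8 + 17.43×2.89 + (z_c − 17.43 − x)×3.34
Column 2: 1.063×0 + 0.7469×0.902 + 8.418×2.71 + 11.16×2.86 + (z_c − 1.063 − 20.3249)×3.34
The z_c×3.34 term appears on both sides and cancels. Collect the known terms of each column as K = Σ(ρt)_known − 3.34 × (depth of known layers): K_1 = 50.3727 − 3.34×17.43 = −7.8435; K_2 = 55.4040838 − 3.34×(1.063 + 20.3249) = −16.0315022.
Balance: K_1 − x×(3.34 − 2.8) = K_2, so x = (K_1 − K_2)/(3.34 − 2.8) = 8.188/0.54 = 15.2 km.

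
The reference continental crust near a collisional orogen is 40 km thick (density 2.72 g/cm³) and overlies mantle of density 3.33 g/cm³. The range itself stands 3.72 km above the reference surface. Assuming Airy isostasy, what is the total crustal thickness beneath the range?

60.3 km

Root depth r = h ρ_c / (ρ_m − ρ_c) = 3.72 km × 2.72 / 0.61 = 16.59 km.
Total thickness = T + h + r = 40 km + 3.72 km + 16.59 km = 60.3 km.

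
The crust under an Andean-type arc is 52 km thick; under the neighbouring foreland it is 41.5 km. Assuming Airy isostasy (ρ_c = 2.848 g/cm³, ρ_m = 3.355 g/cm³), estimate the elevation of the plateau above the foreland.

Excess crust Δ = 52 km − 41.5 km = 10.5 km, split between elevation h and root r with h + r = Δ.
Airy balance ρ_c h = (ρ_m − ρ_c) r gives r = h ρ_c/(ρ_m − ρ_c), so h (1 + ρ_c/(ρ_m − ρ_c)) = Δ, i.e. h = Δ (ρ_m − ρ_c)/ρ_m.
h = 10.5 km × 0.507/3.355 = 1.59 km.

1.59 km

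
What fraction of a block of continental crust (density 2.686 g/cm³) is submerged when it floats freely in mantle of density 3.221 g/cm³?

Submerged fraction = ρ_obj/ρ_fluid = 2.686/3.221 = 0.834.

0.834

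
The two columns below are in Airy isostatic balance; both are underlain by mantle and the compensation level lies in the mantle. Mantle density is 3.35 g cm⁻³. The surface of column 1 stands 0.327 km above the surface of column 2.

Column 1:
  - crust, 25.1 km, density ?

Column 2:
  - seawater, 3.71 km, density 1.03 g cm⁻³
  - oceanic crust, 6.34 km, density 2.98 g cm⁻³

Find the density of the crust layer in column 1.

Take the compensation level at the base of the deeper column (depth z_c below the surface of column 1) and equate Σ ρ_i t_i down to z_c; mantle fills any gap and the z_c terms cancel.
Column 1: 25.1×ρ + (z_c − 25.1)×3.35
Column 2: 0.327×0 + 3.71×1.03 + 6.34×2.98 + (z_c − 0.327 − 10.05)×3.35
The z_c×3.35 term appears on both sides and cancels. Collect the known terms of each column as K = Σ(ρt)_known − 3.35 × (depth of known layers): K_1 = 0 − 3.35×25.1 = −84.085; K_2 = 22.7145 − 3.35×(0.327 + 10.05) = −12.04845.
Balance: K_1 + 25.1×ρ = K_2, so ρ = (K_2 − K_1)/25.1 = 72.0365/25.1 = 2.87 g cm⁻³.

2.87 g cm⁻³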